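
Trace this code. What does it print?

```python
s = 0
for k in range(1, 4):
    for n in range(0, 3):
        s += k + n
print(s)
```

k=1,n=0: s = 0+1 = 1
k=1,n=1: s = 1+2 = 3
k=1,n=2: s = 3+3 = 6
k=2,n=0: s = 6+2 = 8
k=2,n=1: s = 8+3 = 11
k=2,n=2: s = 11+4 = 15
k=3,n=0: s = 15+3 = 18
k=3,n=1: s = 18+4 = 22
k=3,n=2: s = 22+5 = 27

27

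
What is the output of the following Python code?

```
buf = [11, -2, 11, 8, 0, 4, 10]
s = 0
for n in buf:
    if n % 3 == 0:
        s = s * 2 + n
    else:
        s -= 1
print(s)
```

-10

n=11: not %3==0, s = 0-1 = -1
n=-2: not %3==0, s = (-1)-1 = -2
n=11: not %3==0, s = (-2)-1 = -3
n=8: not %3==0, s = (-3)-1 = -4
n=0: %3==0, s = (-4)*2+0 = -8
n=4: not %3==0, s = (-8)-1 = -9
n=10: not %3==0, s = (-9)-1 = -10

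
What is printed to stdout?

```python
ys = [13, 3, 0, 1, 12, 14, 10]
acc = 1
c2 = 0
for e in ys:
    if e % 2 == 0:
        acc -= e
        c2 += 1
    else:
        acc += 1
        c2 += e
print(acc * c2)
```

e=13: not even, acc = 1+1 = 2; c2=13
e=3: not even, acc = 2+1 = 3; c2=16
e=0: even, acc = 3-0 = 3; c2=17
e=1: not even, acc = 3+1 = 4; c2=18
e=12: even, acc = 4-12 = -8; c2=19
e=14: even, acc = (-8)-14 = -22; c2=20
e=10: even, acc = (-22)-10 = -32; c2=21
acc*c2 = (-32)*21 = -672

-672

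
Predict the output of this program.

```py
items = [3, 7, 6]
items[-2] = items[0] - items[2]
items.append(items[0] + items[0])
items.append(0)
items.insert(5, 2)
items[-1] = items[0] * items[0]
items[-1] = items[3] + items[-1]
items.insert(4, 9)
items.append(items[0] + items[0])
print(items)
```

items[-2] = items[0]-items[2] = 3-6 = -3 → [3, -3, 6]
append items[0]+items[0] = 3+3 = 6 → [3, -3, 6, 6]
append 0 → [3, -3, 6, 6, 0]
insert 2 at 5 → [3, -3, 6, 6, 0, 2]
items[-1] = items[0]*items[0] = 3*3 = 9 → [3, -3, 6, 6, 0, 9]
items[-1] = items[3]+items[-1] = 6+9 = 15 → [3, -3, 6, 6, 0, 15]
insert 9 at 4 → [3, -3, 6, 6, 9, 0, 15]
append items[0]+items[0] = 3+3 = 6 → [3, -3, 6, 6, 9, 0, 15, 6]

[3, -3, 6, 6, 9, 0, 15, 6]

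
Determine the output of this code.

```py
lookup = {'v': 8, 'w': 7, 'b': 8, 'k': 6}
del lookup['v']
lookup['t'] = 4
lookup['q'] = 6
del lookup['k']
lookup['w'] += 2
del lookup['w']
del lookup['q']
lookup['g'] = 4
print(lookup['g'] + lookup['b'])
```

12

del 'v' → {'w': 7, 'b': 8, 'k': 6}
lookup['t'] = 4 → {'w': 7, 'b': 8, 'k': 6, 't': 4}
lookup['q'] = 6 → {'w': 7, 'b': 8, 'k': 6, 't': 4, 'q': 6}
del 'k' → {'w': 7, 'b': 8, 't': 4, 'q': 6}
lookup['w'] = 7+2 = 9 → {'w': 9, 'b': 8, 't': 4, 'q': 6}
del 'w' → {'b': 8, 't': 4, 'q': 6}
del 'q' → {'b': 8, 't': 4}
lookup['g'] = 4 → {'b': 8, 't': 4, 'g': 4}
lookup['g']+lookup['b'] = 4+8 = 12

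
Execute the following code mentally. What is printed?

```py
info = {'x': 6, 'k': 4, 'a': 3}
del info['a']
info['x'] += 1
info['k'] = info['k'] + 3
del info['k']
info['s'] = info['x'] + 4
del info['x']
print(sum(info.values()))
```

11

del 'a' → {'x': 6, 'k': 4}
info['x'] = 6+1 = 7 → {'x': 7, 'k': 4}
info['k'] = info['k']+3 = 7 → {'x': 7, 'k': 7}
del 'k' → {'x': 7}
info['s'] = info['x']+4 = 11 → {'x': 7, 's': 11}
del 'x' → {'s': 11}
sum of values = 11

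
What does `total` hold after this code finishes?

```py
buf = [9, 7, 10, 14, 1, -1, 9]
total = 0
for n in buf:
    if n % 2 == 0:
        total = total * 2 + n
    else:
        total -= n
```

-39

n=9: not even, total = 0-9 = -9
n=7: not even, total = (-9)-7 = -16
n=10: even, total = (-16)*2+10 = -22
n=14: even, total = (-22)*2+14 = -30
n=1: not even, total = (-30)-1 = -31
n=-1: not even, total = (-31)-(-1) = -30
n=9: not even, total = (-30)-9 = -39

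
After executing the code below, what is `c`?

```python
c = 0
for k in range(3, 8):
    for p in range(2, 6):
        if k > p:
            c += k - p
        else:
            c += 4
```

58

k=3,p=2: 3>2, c = 0+1 = 1
k=3,p=3: not 3>3, c = 1+4 = 5
k=3,p=4: not 3>4, c = 5+4 = 9
k=3,p=5: not 3>5, c = 9+4 = 13
k=4,p=2: 4>2, c = 13+2 = 15
k=4,p=3: 4>3, c = 15+1 = 16
k=4,p=4: not 4>4, c = 16+4 = 20
k=4,p=5: not 4>5, c = 20+4 = 24
k=5,p=2: 5>2, c = 24+3 = 27
k=5,p=3: 5>3, c = 27+2 = 29
k=5,p=4: 5>4, c = 29+1 = 30
k=5,p=5: not 5>5, c = 30+4 = 34
k=6,p=2: 6>2, c = 34+4 = 38
k=6,p=3: 6>3, c = 38+3 = 41
k=6,p=4: 6>4, c = 41+2 = 43
k=6,p=5: 6>5, c = 43+1 = 44
k=7,p=2: 7>2, c = 44+5 = 49
k=7,p=3: 7>3, c = 49+4 = 53
k=7,p=4: 7>4, c = 53+3 = 56
k=7,p=5: 7>5, c = 56+2 = 58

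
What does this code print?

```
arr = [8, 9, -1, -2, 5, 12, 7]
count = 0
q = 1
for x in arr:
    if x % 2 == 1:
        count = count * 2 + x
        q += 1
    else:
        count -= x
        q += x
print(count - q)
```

-82

x=8: not odd, count = 0-8 = -8; q=9
x=9: odd, count = (-8)*2+9 = -7; q=10
x=-1: odd, count = (-7)*2+(-1) = -15; q=11
x=-2: not odd, count = (-15)-(-2) = -13; q=9
x=5: odd, count = (-13)*2+5 = -21; q=10
x=12: not odd, count = (-21)-12 = -33; q=22
x=7: odd, count = (-33)*2+7 = -59; q=23
count-q = (-59)-23 = -82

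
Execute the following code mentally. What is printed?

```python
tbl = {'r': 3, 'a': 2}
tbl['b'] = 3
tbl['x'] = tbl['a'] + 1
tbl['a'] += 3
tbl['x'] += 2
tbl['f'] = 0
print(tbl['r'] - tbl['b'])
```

0

tbl['b'] = 3 → {'r': 3, 'a': 2, 'b': 3}
tbl['x'] = tbl['a']+1 = 3 → {'r': 3, 'a': 2, 'b': 3, 'x': 3}
tbl['a'] = 2+3 = 5 → {'r': 3, 'a': 5, 'b': 3, 'x': 3}
tbl['x'] = 3+2 = 5 → {'r': 3, 'a': 5, 'b': 3, 'x': 5}
tbl['f'] = 0 → {'r': 3, 'a': 5, 'b': 3, 'x': 5, 'f': 0}
tbl['r']-tbl['b'] = 3-3 = 0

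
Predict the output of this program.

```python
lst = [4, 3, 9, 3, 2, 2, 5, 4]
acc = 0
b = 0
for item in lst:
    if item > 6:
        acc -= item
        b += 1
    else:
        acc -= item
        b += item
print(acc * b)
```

-768

item=4: not >6, acc = 0-4 = -4; b=4
item=3: not >6, acc = (-4)-3 = -7; b=7
item=9: >6, acc = (-7)-9 = -16; b=8
item=3: not >6, acc = (-16)-3 = -19; b=11
item=2: not >6, acc = (-19)-2 = -21; b=13
item=2: not >6, acc = (-21)-2 = -23; b=15
item=5: not >6, acc = (-23)-5 = -28; b=20
item=4: not >6, acc = (-28)-4 = -32; b=24
acc*b = (-32)*24 = -768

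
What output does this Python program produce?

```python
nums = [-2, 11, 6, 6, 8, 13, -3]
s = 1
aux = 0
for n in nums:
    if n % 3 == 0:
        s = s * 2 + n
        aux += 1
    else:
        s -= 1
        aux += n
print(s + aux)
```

n=-2: not %3==0, s = 1-1 = 0; aux=-2
n=11: not %3==0, s = 0-1 = -1; aux=9
n=6: %3==0, s = (-1)*2+6 = 4; aux=10
n=6: %3==0, s = 4*2+6 = 14; aux=11
n=8: not %3==0, s = 14-1 = 13; aux=19
n=13: not %3==0, s = 13-1 = 12; aux=32
n=-3: %3==0, s = 12*2+(-3) = 21; aux=33
s+aux = 21+33 = 54

54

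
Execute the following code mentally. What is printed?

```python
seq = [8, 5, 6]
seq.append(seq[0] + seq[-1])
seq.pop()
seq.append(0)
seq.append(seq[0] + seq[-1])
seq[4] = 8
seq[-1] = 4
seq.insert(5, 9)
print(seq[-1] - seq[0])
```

1

append seq[0]+seq[-1] = 8+6 = 14 → [8, 5, 6, 14]
pop() removes 14 → [8, 5, 6]
append 0 → [8, 5, 6, 0]
append seq[0]+seq[-1] = 8+0 = 8 → [8, 5, 6, 0, 8]
seq[4] = 8 → [8, 5, 6, 0, 8]
seq[-1] = 4 → [8, 5, 6, 0, 4]
insert 9 at 5 → [8, 5, 6, 0, 4, 9]
seq[-1]-seq[0] = 9-8 = 1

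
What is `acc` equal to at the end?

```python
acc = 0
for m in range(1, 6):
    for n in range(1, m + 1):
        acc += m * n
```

140

m=1,n=1: acc = 0+1 = 1
m=2,n=1: acc = 1+2 = 3
m=2,n=2: acc = 3+4 = 7
m=3,n=1: acc = 7+3 = 10
m=3,n=2: acc = 10+6 = 16
m=3,n=3: acc = 16+9 = 25
m=4,n=1: acc = 25+4 = 29
m=4,n=2: acc = 29+8 = 37
m=4,n=3: acc = 37+12 = 49
m=4,n=4: acc = 49+16 = 65
m=5,n=1: acc = 65+5 = 70
m=5,n=2: acc = 70+10 = 80
m=5,n=3: acc = 80+15 = 95
m=5,n=4: acc = 95+20 = 115
m=5,n=5: acc = 115+25 = 140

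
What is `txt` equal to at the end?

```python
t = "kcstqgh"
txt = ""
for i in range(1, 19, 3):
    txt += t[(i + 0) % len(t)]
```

'cqkths'

i=1: add t[1]='c' → 'c'
i=4: add t[4]='q' → 'cq'
i=7: add t[0]='k' → 'cqk'
i=10: add t[3]='t' → 'cqkt'
i=13: add t[6]='h' → 'cqkth'
i=16: add t[2]='s' → 'cqkths'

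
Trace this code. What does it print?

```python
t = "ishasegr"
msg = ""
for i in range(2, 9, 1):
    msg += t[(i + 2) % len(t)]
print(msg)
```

i=2: add t[4]='s' → 's'
i=3: add t[5]='e' → 'se'
i=4: add t[6]='g' → 'seg'
i=5: add t[7]='r' → 'segr'
i=6: add t[0]='i' → 'segri'
i=7: add t[1]='s' → 'segris'
i=8: add t[2]='h' → 'segrish'

segrish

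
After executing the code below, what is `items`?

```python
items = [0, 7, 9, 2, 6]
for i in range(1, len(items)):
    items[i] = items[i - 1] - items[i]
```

[0, -7, -16, -18, -24]

i=1: items[1] = 0-7 = -7 → [0, -7, 9, 2, 6]
i=2: items[2] = (-7)-9 = -16 → [0, -7, -16, 2, 6]
i=3: items[3] = (-16)-2 = -18 → [0, -7, -16, -18, 6]
i=4: items[4] = (-18)-6 = -24 → [0, -7, -16, -18, -24]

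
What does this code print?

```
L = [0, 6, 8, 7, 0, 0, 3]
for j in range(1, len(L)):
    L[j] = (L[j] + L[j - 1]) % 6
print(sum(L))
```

11

j=1: L[1] = (6+0)%6 = 0 → [0, 0, 8, 7, 0, 0, 3]
j=2: L[2] = (8+0)%6 = 2 → [0, 0, 2, 7, 0, 0, 3]
j=3: L[3] = (7+2)%6 = 3 → [0, 0, 2, 3, 0, 0, 3]
j=4: L[4] = (0+3)%6 = 3 → [0, 0, 2, 3, 3, 0, 3]
j=5: L[5] = (0+3)%6 = 3 → [0, 0, 2, 3, 3, 3, 3]
j=6: L[6] = (3+3)%6 = 0 → [0, 0, 2, 3, 3, 3, 0]
sum = 11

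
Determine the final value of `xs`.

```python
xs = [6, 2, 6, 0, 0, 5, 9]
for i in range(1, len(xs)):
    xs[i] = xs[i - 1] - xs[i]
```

[6, 4, -2, -2, -2, -7, -16]

i=1: xs[1] = 6-2 = 4 → [6, 4, 6, 0, 0, 5, 9]
i=2: xs[2] = 4-6 = -2 → [6, 4, -2, 0, 0, 5, 9]
i=3: xs[3] = (-2)-0 = -2 → [6, 4, -2, -2, 0, 5, 9]
i=4: xs[4] = (-2)-0 = -2 → [6, 4, -2, -2, -2, 5, 9]
i=5: xs[5] = (-2)-5 = -7 → [6, 4, -2, -2, -2, -7, 9]
i=6: xs[6] = (-7)-9 = -16 → [6, 4, -2, -2, -2, -7, -16]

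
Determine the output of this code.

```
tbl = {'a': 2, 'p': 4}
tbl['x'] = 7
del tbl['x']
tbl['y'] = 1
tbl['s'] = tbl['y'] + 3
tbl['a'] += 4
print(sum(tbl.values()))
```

tbl['x'] = 7 → {'a': 2, 'p': 4, 'x': 7}
del 'x' → {'a': 2, 'p': 4}
tbl['y'] = 1 → {'a': 2, 'p': 4, 'y': 1}
tbl['s'] = tbl['y']+3 = 4 → {'a': 2, 'p': 4, 'y': 1, 's': 4}
tbl['a'] = 2+4 = 6 → {'a': 6, 'p': 4, 'y': 1, 's': 4}
sum of values = 15

15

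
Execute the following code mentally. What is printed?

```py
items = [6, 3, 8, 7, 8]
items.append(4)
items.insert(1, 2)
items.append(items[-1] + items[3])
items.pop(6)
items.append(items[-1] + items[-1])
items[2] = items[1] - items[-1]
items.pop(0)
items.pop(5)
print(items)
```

[2, -22, 8, 7, 8, 24]

append 4 → [6, 3, 8, 7, 8, 4]
insert 2 at 1 → [6, 2, 3, 8, 7, 8, 4]
append items[-1]+items[3] = 4+8 = 12 → [6, 2, 3, 8, 7, 8, 4, 12]
pop(6) removes 4 → [6, 2, 3, 8, 7, 8, 12]
append items[-1]+items[-1] = 12+12 = 24 → [6, 2, 3, 8, 7, 8, 12, 24]
items[2] = items[1]-items[-1] = 2-24 = -22 → [6, 2, -22, 8, 7, 8, 12, 24]
pop(0) removes 6 → [2, -22, 8, 7, 8, 12, 24]
pop(5) removes 12 → [2, -22, 8, 7, 8, 24]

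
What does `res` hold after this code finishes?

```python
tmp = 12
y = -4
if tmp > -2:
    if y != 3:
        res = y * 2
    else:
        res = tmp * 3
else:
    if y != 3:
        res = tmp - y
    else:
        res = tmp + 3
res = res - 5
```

tmp=12, y=-4
tmp > -2 is True; y != 3 is True
→ res = y * 2 = -8
res = (-8)-5 = -13

-13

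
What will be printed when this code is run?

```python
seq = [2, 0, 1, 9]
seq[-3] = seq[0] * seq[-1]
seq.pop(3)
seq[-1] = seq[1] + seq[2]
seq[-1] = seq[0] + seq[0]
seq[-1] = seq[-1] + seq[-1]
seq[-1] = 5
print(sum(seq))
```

25

seq[-3] = seq[0]*seq[-1] = 2*9 = 18 → [2, 18, 1, 9]
pop(3) removes 9 → [2, 18, 1]
seq[-1] = seq[1]+seq[2] = 18+1 = 19 → [2, 18, 19]
seq[-1] = seq[0]+seq[0] = 2+2 = 4 → [2, 18, 4]
seq[-1] = seq[-1]+seq[-1] = 4+4 = 8 → [2, 18, 8]
seq[-1] = 5 → [2, 18, 5]
sum = 25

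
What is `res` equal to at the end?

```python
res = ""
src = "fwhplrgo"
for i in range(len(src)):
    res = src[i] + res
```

i=0: prepend 'f' → 'f'
i=1: prepend 'w' → 'wf'
i=2: prepend 'h' → 'hwf'
i=3: prepend 'p' → 'phwf'
i=4: prepend 'l' → 'lphwf'
i=5: prepend 'r' → 'rlphwf'
i=6: prepend 'g' → 'grlphwf'
i=7: prepend 'o' → 'ogrlphwf'

'ogrlphwf'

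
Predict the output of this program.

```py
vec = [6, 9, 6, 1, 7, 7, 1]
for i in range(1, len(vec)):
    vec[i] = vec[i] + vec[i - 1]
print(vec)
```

[6, 15, 21, 22, 29, 36, 37]

i=1: vec[1] = 9+6 = 15 → [6, 15, 6, 1, 7, 7, 1]
i=2: vec[2] = 6+15 = 21 → [6, 15, 21, 1, 7, 7, 1]
i=3: vec[3] = 1+21 = 22 → [6, 15, 21, 22, 7, 7, 1]
i=4: vec[4] = 7+22 = 29 → [6, 15, 21, 22, 29, 7, 1]
i=5: vec[5] = 7+29 = 36 → [6, 15, 21, 22, 29, 36, 1]
i=6: vec[6] = 1+36 = 37 → [6, 15, 21, 22, 29, 36, 37]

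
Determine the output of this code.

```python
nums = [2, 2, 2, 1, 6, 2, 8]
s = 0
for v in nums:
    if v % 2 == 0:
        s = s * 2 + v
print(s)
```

v=2: even, s = 0*2+2 = 2
v=2: even, s = 2*2+2 = 6
v=2: even, s = 6*2+2 = 14
v=1: not even
v=6: even, s = 14*2+6 = 34
v=2: even, s = 34*2+2 = 70
v=8: even, s = 70*2+8 = 148

148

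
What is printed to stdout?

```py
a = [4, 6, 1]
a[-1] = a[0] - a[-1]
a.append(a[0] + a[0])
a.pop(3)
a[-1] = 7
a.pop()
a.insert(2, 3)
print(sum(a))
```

a[-1] = a[0]-a[-1] = 4-1 = 3 → [4, 6, 3]
append a[0]+a[0] = 4+4 = 8 → [4, 6, 3, 8]
pop(3) removes 8 → [4, 6, 3]
a[-1] = 7 → [4, 6, 7]
pop() removes 7 → [4, 6]
insert 3 at 2 → [4, 6, 3]
sum = 13

13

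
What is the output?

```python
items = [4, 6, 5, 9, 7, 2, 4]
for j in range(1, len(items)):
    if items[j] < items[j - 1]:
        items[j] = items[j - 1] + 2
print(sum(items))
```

66

j=1: 6>=4, unchanged → [4, 6, 5, 9, 7, 2, 4]
j=2: 5<6, items[2] = 6+2 = 8 → [4, 6, 8, 9, 7, 2, 4]
j=3: 9>=8, unchanged → [4, 6, 8, 9, 7, 2, 4]
j=4: 7<9, items[4] = 9+2 = 11 → [4, 6, 8, 9, 11, 2, 4]
j=5: 2<11, items[5] = 11+2 = 13 → [4, 6, 8, 9, 11, 13, 4]
j=6: 4<13, items[6] = 13+2 = 15 → [4, 6, 8, 9, 11, 13, 15]
sum = 66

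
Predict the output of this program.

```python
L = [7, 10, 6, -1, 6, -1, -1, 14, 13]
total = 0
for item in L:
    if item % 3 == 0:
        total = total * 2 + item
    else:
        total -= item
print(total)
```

item=7: not %3==0, total = 0-7 = -7
item=10: not %3==0, total = (-7)-10 = -17
item=6: %3==0, total = (-17)*2+6 = -28
item=-1: not %3==0, total = (-28)-(-1) = -27
item=6: %3==0, total = (-27)*2+6 = -48
item=-1: not %3==0, total = (-48)-(-1) = -47
item=-1: not %3==0, total = (-47)-(-1) = -46
item=14: not %3==0, total = (-46)-14 = -60
item=13: not %3==0, total = (-60)-13 = -73

-73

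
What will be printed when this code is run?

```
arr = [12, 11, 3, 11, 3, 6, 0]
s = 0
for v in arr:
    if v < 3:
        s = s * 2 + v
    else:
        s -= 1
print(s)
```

v=12: not <3, s = 0-1 = -1
v=11: not <3, s = (-1)-1 = -2
v=3: not <3, s = (-2)-1 = -3
v=11: not <3, s = (-3)-1 = -4
v=3: not <3, s = (-4)-1 = -5
v=6: not <3, s = (-5)-1 = -6
v=0: <3, s = (-6)*2+0 = -12

-12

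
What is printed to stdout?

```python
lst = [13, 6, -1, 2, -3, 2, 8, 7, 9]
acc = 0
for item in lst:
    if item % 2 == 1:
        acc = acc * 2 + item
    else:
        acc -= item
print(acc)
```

item=13: odd, acc = 0*2+13 = 13
item=6: not odd, acc = 13-6 = 7
item=-1: odd, acc = 7*2+(-1) = 13
item=2: not odd, acc = 13-2 = 11
item=-3: odd, acc = 11*2+(-3) = 19
item=2: not odd, acc = 19-2 = 17
item=8: not odd, acc = 17-8 = 9
item=7: odd, acc = 9*2+7 = 25
item=9: odd, acc = 25*2+9 = 59

59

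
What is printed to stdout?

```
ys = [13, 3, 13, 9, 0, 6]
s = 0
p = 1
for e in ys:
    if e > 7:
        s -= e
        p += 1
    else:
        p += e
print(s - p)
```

e=13: >7, s = 0-13 = -13; p=2
e=3: not >7; p=5
e=13: >7, s = (-13)-13 = -26; p=6
e=9: >7, s = (-26)-9 = -35; p=7
e=0: not >7; p=7
e=6: not >7; p=13
s-p = (-35)-13 = -48

-48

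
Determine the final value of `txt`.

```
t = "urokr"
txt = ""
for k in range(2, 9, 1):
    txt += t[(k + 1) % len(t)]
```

'krurokr'

k=2: add t[3]='k' → 'k'
k=3: add t[4]='r' → 'kr'
k=4: add t[0]='u' → 'kru'
k=5: add t[1]='r' → 'krur'
k=6: add t[2]='o' → 'kruro'
k=7: add t[3]='k' → 'krurok'
k=8: add t[4]='r' → 'krurokr'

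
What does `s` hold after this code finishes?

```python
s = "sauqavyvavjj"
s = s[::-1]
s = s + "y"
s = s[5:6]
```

'y'

reverse → 'jjvavyvaquas'
+ 'y' → 'jjvavyvaquasy'
slice [5:6] → 'y'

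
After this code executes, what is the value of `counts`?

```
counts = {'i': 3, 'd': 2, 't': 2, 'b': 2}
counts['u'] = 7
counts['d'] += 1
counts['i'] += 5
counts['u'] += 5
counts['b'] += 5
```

counts['u'] = 7 → {'i': 3, 'd': 2, 't': 2, 'b': 2, 'u': 7}
counts['d'] = 2+1 = 3 → {'i': 3, 'd': 3, 't': 2, 'b': 2, 'u': 7}
counts['i'] = 3+5 = 8 → {'i': 8, 'd': 3, 't': 2, 'b': 2, 'u': 7}
counts['u'] = 7+5 = 12 → {'i': 8, 'd': 3, 't': 2, 'b': 2, 'u': 12}
counts['b'] = 2+5 = 7 → {'i': 8, 'd': 3, 't': 2, 'b': 7, 'u': 12}

{'i': 8, 'd': 3, 't': 2, 'b': 7, 'u': 12}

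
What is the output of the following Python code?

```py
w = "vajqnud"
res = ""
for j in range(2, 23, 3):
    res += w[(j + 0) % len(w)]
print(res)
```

j=2: add w[2]='j' → 'j'
j=5: add w[5]='u' → 'ju'
j=8: add w[1]='a' → 'jua'
j=11: add w[4]='n' → 'juan'
j=14: add w[0]='v' → 'juanv'
j=17: add w[3]='q' → 'juanvq'
j=20: add w[6]='d' → 'juanvqd'

juanvqd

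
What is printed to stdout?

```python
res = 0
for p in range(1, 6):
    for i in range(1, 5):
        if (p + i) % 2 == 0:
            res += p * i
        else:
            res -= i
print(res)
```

p=1,i=1: even sum, res = 0+1 = 1
p=1,i=2: odd sum, res = 1-2 = -1
p=1,i=3: even sum, res = (-1)+3 = 2
p=1,i=4: odd sum, res = 2-4 = -2
p=2,i=1: odd sum, res = (-2)-1 = -3
p=2,i=2: even sum, res = (-3)+4 = 1
p=2,i=3: odd sum, res = 1-3 = -2
p=2,i=4: even sum, res = (-2)+8 = 6
p=3,i=1: even sum, res = 6+3 = 9
p=3,i=2: odd sum, res = 9-2 = 7
p=3,i=3: even sum, res = 7+9 = 16
p=3,i=4: odd sum, res = 16-4 = 12
p=4,i=1: odd sum, res = 12-1 = 11
p=4,i=2: even sum, res = 11+8 = 19
p=4,i=3: odd sum, res = 19-3 = 16
p=4,i=4: even sum, res = 16+16 = 32
p=5,i=1: even sum, res = 32+5 = 37
p=5,i=2: odd sum, res = 37-2 = 35
p=5,i=3: even sum, res = 35+15 = 50
p=5,i=4: odd sum, res = 50-4 = 46

46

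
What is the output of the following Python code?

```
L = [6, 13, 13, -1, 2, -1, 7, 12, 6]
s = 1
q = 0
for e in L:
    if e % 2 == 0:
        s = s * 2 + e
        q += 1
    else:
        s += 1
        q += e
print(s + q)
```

169

e=6: even, s = 1*2+6 = 8; q=1
e=13: not even, s = 8+1 = 9; q=14
e=13: not even, s = 9+1 = 10; q=27
e=-1: not even, s = 10+1 = 11; q=26
e=2: even, s = 11*2+2 = 24; q=27
e=-1: not even, s = 24+1 = 25; q=26
e=7: not even, s = 25+1 = 26; q=33
e=12: even, s = 26*2+12 = 64; q=34
e=6: even, s = 64*2+6 = 134; q=35
s+q = 134+35 = 169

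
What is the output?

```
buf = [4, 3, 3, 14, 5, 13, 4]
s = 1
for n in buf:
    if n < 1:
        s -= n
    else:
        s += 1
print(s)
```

8

n=4: not <1, s = 1+1 = 2
n=3: not <1, s = 2+1 = 3
n=3: not <1, s = 3+1 = 4
n=14: not <1, s = 4+1 = 5
n=5: not <1, s = 5+1 = 6
n=13: not <1, s = 6+1 = 7
n=4: not <1, s = 7+1 = 8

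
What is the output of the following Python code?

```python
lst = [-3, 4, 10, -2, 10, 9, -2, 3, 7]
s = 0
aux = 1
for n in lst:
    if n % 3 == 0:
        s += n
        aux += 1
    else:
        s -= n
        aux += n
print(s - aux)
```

-49

n=-3: %3==0, s = 0+(-3) = -3; aux=2
n=4: not %3==0, s = (-3)-4 = -7; aux=6
n=10: not %3==0, s = (-7)-10 = -17; aux=16
n=-2: not %3==0, s = (-17)-(-2) = -15; aux=14
n=10: not %3==0, s = (-15)-10 = -25; aux=24
n=9: %3==0, s = (-25)+9 = -16; aux=25
n=-2: not %3==0, s = (-16)-(-2) = -14; aux=23
n=3: %3==0, s = (-14)+3 = -11; aux=24
n=7: not %3==0, s = (-11)-7 = -18; aux=31
s-aux = (-18)-31 = -49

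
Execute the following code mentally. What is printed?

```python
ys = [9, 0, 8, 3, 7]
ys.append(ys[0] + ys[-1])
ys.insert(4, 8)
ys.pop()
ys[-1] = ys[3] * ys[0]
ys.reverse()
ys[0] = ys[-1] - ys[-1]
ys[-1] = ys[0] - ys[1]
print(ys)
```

[0, 8, 3, 8, 0, -8]

append ys[0]+ys[-1] = 9+7 = 16 → [9, 0, 8, 3, 7, 16]
insert 8 at 4 → [9, 0, 8, 3, 8, 7, 16]
pop() removes 16 → [9, 0, 8, 3, 8, 7]
ys[-1] = ys[3]*ys[0] = 3*9 = 27 → [9, 0, 8, 3, 8, 27]
reverse → [27, 8, 3, 8, 0, 9]
ys[0] = ys[-1]-ys[-1] = 9-9 = 0 → [0, 8, 3, 8, 0, 9]
ys[-1] = ys[0]-ys[1] = 0-8 = -8 → [0, 8, 3, 8, 0, -8]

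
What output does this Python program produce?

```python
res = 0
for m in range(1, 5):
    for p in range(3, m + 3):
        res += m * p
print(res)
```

125

m=1,p=3: res = 0+3 = 3
m=2,p=3: res = 3+6 = 9
m=2,p=4: res = 9+8 = 17
m=3,p=3: res = 17+9 = 26
m=3,p=4: res = 26+12 = 38
m=3,p=5: res = 38+15 = 53
m=4,p=3: res = 53+12 = 65
m=4,p=4: res = 65+16 = 81
m=4,p=5: res = 81+20 = 101
m=4,p=6: res = 101+24 = 125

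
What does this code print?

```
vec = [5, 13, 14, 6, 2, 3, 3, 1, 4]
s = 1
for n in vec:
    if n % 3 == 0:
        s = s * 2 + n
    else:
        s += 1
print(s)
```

n=5: not %3==0, s = 1+1 = 2
n=13: not %3==0, s = 2+1 = 3
n=14: not %3==0, s = 3+1 = 4
n=6: %3==0, s = 4*2+6 = 14
n=2: not %3==0, s = 14+1 = 15
n=3: %3==0, s = 15*2+3 = 33
n=3: %3==0, s = 33*2+3 = 69
n=1: not %3==0, s = 69+1 = 70
n=4: not %3==0, s = 70+1 = 71

71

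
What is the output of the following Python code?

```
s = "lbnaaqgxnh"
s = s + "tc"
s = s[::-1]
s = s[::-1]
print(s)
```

+ 'tc' → 'lbnaaqgxnhtc'
reverse → 'cthnxgqaanbl'
reverse → 'lbnaaqgxnhtc'

lbnaaqgxnhtc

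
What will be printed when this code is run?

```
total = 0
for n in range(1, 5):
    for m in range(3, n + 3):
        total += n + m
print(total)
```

70

n=1,m=3: total = 0+4 = 4
n=2,m=3: total = 4+5 = 9
n=2,m=4: total = 9+6 = 15
n=3,m=3: total = 15+6 = 21
n=3,m=4: total = 21+7 = 28
n=3,m=5: total = 28+8 = 36
n=4,m=3: total = 36+7 = 43
n=4,m=4: total = 43+8 = 51
n=4,m=5: total = 51+9 = 60
n=4,m=6: total = 60+10 = 70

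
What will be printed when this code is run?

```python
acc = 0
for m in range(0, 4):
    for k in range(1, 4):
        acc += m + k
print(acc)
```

m=0,k=1: acc = 0+1 = 1
m=0,k=2: acc = 1+2 = 3
m=0,k=3: acc = 3+3 = 6
m=1,k=1: acc = 6+2 = 8
m=1,k=2: acc = 8+3 = 11
m=1,k=3: acc = 11+4 = 15
m=2,k=1: acc = 15+3 = 18
m=2,k=2: acc = 18+4 = 22
m=2,k=3: acc = 22+5 = 27
m=3,k=1: acc = 27+4 = 31
m=3,k=2: acc = 31+5 = 36
m=3,k=3: acc = 36+6 = 42

42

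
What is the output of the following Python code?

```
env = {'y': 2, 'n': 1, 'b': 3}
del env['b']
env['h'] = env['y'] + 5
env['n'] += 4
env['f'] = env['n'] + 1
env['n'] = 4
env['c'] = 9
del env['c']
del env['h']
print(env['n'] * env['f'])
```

24

del 'b' → {'y': 2, 'n': 1}
env['h'] = env['y']+5 = 7 → {'y': 2, 'n': 1, 'h': 7}
env['n'] = 1+4 = 5 → {'y': 2, 'n': 5, 'h': 7}
env['f'] = env['n']+1 = 6 → {'y': 2, 'n': 5, 'h': 7, 'f': 6}
env['n'] = 4 → {'y': 2, 'n': 4, 'h': 7, 'f': 6}
env['c'] = 9 → {'y': 2, 'n': 4, 'h': 7, 'f': 6, 'c': 9}
del 'c' → {'y': 2, 'n': 4, 'h': 7, 'f': 6}
del 'h' → {'y': 2, 'n': 4, 'f': 6}
env['n']*env['f'] = 4*6 = 24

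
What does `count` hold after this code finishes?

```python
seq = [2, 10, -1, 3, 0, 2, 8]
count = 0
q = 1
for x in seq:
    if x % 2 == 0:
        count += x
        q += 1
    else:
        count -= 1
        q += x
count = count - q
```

x=2: even, count = 0+2 = 2; q=2
x=10: even, count = 2+10 = 12; q=3
x=-1: not even, count = 12-1 = 11; q=2
x=3: not even, count = 11-1 = 10; q=5
x=0: even, count = 10+0 = 10; q=6
x=2: even, count = 10+2 = 12; q=7
x=8: even, count = 12+8 = 20; q=8
count-q = 20-8 = 12

12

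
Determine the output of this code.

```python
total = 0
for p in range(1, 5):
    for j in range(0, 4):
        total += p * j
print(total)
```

p=1,j=0: total = 0+0 = 0
p=1,j=1: total = 0+1 = 1
p=1,j=2: total = 1+2 = 3
p=1,j=3: total = 3+3 = 6
p=2,j=0: total = 6+0 = 6
p=2,j=1: total = 6+2 = 8
p=2,j=2: total = 8+4 = 12
p=2,j=3: total = 12+6 = 18
p=3,j=0: total = 18+0 = 18
p=3,j=1: total = 18+3 = 21
p=3,j=2: total = 21+6 = 27
p=3,j=3: total = 27+9 = 36
p=4,j=0: total = 36+0 = 36
p=4,j=1: total = 36+4 = 40
p=4,j=2: total = 40+8 = 48
p=4,j=3: total = 48+12 = 60

60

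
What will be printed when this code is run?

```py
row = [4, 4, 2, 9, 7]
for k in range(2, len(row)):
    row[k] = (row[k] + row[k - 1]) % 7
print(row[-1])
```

1

k=2: row[2] = (2+4)%7 = 6 → [4, 4, 6, 9, 7]
k=3: row[3] = (9+6)%7 = 1 → [4, 4, 6, 1, 7]
k=4: row[4] = (7+1)%7 = 1 → [4, 4, 6, 1, 1]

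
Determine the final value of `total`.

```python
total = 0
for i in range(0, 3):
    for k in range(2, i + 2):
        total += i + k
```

12

i=1,k=2: total = 0+3 = 3
i=2,k=2: total = 3+4 = 7
i=2,k=3: total = 7+5 = 12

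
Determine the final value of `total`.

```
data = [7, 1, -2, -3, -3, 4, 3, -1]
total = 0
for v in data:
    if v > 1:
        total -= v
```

v=7: >1, total = 0-7 = -7
v=1: not >1
v=-2: not >1
v=-3: not >1
v=-3: not >1
v=4: >1, total = (-7)-4 = -11
v=3: >1, total = (-11)-3 = -14
v=-1: not >1

-14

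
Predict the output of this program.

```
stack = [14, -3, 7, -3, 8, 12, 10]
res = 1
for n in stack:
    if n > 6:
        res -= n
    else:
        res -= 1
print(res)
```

n=14: >6, res = 1-14 = -13
n=-3: not >6, res = (-13)-1 = -14
n=7: >6, res = (-14)-7 = -21
n=-3: not >6, res = (-21)-1 = -22
n=8: >6, res = (-22)-8 = -30
n=12: >6, res = (-30)-12 = -42
n=10: >6, res = (-42)-10 = -52

-52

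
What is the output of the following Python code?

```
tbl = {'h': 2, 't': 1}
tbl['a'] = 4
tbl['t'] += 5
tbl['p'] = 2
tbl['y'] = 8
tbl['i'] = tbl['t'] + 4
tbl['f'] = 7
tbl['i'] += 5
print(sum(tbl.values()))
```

tbl['a'] = 4 → {'h': 2, 't': 1, 'a': 4}
tbl['t'] = 1+5 = 6 → {'h': 2, 't': 6, 'a': 4}
tbl['p'] = 2 → {'h': 2, 't': 6, 'a': 4, 'p': 2}
tbl['y'] = 8 → {'h': 2, 't': 6, 'a': 4, 'p': 2, 'y': 8}
tbl['i'] = tbl['t']+4 = 10 → {'h': 2, 't': 6, 'a': 4, 'p': 2, 'y': 8, 'i': 10}
tbl['f'] = 7 → {'h': 2, 't': 6, 'a': 4, 'p': 2, 'y': 8, 'i': 10, 'f': 7}
tbl['i'] = 10+5 = 15 → {'h': 2, 't': 6, 'a': 4, 'p': 2, 'y': 8, 'i': 15, 'f': 7}
sum of values = 44

44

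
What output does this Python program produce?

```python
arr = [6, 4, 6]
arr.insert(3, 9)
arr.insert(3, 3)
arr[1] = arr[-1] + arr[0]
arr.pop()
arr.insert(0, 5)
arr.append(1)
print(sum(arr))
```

insert 9 at 3 → [6, 4, 6, 9]
insert 3 at 3 → [6, 4, 6, 3, 9]
arr[1] = arr[-1]+arr[0] = 9+6 = 15 → [6, 15, 6, 3, 9]
pop() removes 9 → [6, 15, 6, 3]
insert 5 at 0 → [5, 6, 15, 6, 3]
append 1 → [5, 6, 15, 6, 3, 1]
sum = 36

36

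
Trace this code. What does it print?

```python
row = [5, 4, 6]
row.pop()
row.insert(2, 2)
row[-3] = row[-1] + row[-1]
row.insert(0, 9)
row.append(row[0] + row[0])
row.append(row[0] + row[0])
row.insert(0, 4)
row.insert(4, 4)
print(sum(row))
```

pop() removes 6 → [5, 4]
insert 2 at 2 → [5, 4, 2]
row[-3] = row[-1]+row[-1] = 2+2 = 4 → [4, 4, 2]
insert 9 at 0 → [9, 4, 4, 2]
append row[0]+row[0] = 9+9 = 18 → [9, 4, 4, 2, 18]
append row[0]+row[0] = 9+9 = 18 → [9, 4, 4, 2, 18, 18]
insert 4 at 0 → [4, 9, 4, 4, 2, 18, 18]
insert 4 at 4 → [4, 9, 4, 4, 4, 2, 18, 18]
sum = 63

63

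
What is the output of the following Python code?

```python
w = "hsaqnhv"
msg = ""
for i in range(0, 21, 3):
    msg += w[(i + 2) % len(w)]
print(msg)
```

i=0: add w[2]='a' → 'a'
i=3: add w[5]='h' → 'ah'
i=6: add w[1]='s' → 'ahs'
i=9: add w[4]='n' → 'ahsn'
i=12: add w[0]='h' → 'ahsnh'
i=15: add w[3]='q' → 'ahsnhq'
i=18: add w[6]='v' → 'ahsnhqv'

ahsnhqv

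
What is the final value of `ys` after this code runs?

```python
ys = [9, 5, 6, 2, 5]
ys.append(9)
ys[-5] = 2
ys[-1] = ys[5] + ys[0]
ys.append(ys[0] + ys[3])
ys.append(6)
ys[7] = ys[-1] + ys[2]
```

[9, 2, 6, 2, 5, 18, 11, 12]

append 9 → [9, 5, 6, 2, 5, 9]
ys[-5] = 2 → [9, 2, 6, 2, 5, 9]
ys[-1] = ys[5]+ys[0] = 9+9 = 18 → [9, 2, 6, 2, 5, 18]
append ys[0]+ys[3] = 9+2 = 11 → [9, 2, 6, 2, 5, 18, 11]
append 6 → [9, 2, 6, 2, 5, 18, 11, 6]
ys[7] = ys[-1]+ys[2] = 6+6 = 12 → [9, 2, 6, 2, 5, 18, 11, 12]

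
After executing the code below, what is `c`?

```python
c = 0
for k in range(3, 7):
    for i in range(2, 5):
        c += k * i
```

162

k=3,i=2: c = 0+6 = 6
k=3,i=3: c = 6+9 = 15
k=3,i=4: c = 15+12 = 27
k=4,i=2: c = 27+8 = 35
k=4,i=3: c = 35+12 = 47
k=4,i=4: c = 47+16 = 63
k=5,i=2: c = 63+10 = 73
k=5,i=3: c = 73+15 = 88
k=5,i=4: c = 88+20 = 108
k=6,i=2: c = 108+12 = 120
k=6,i=3: c = 120+18 = 138
k=6,i=4: c = 138+24 = 162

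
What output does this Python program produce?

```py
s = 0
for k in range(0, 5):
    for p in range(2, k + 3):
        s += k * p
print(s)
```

k=0,p=2: s = 0+0 = 0
k=1,p=2: s = 0+2 = 2
k=1,p=3: s = 2+3 = 5
k=2,p=2: s = 5+4 = 9
k=2,p=3: s = 9+6 = 15
k=2,p=4: s = 15+8 = 23
k=3,p=2: s = 23+6 = 29
k=3,p=3: s = 29+9 = 38
k=3,p=4: s = 38+12 = 50
k=3,p=5: s = 50+15 = 65
k=4,p=2: s = 65+8 = 73
k=4,p=3: s = 73+12 = 85
k=4,p=4: s = 85+16 = 101
k=4,p=5: s = 101+20 = 121
k=4,p=6: s = 121+24 = 145

145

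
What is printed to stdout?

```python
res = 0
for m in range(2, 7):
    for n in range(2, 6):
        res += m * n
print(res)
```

280

m=2,n=2: res = 0+4 = 4
m=2,n=3: res = 4+6 = 10
m=2,n=4: res = 10+8 = 18
m=2,n=5: res = 18+10 = 28
m=3,n=2: res = 28+6 = 34
m=3,n=3: res = 34+9 = 43
m=3,n=4: res = 43+12 = 55
m=3,n=5: res = 55+15 = 70
m=4,n=2: res = 70+8 = 78
m=4,n=3: res = 78+12 = 90
m=4,n=4: res = 90+16 = 106
m=4,n=5: res = 106+20 = 126
m=5,n=2: res = 126+10 = 136
m=5,n=3: res = 136+15 = 151
m=5,n=4: res = 151+20 = 171
m=5,n=5: res = 171+25 = 196
m=6,n=2: res = 196+12 = 208
m=6,n=3: res = 208+18 = 226
m=6,n=4: res = 226+24 = 250
m=6,n=5: res = 250+30 = 280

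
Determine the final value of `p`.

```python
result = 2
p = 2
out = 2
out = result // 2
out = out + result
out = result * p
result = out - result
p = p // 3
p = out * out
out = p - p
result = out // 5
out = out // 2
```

16

out = 2//2 = 1
out = 1+2 = 3
out = 2*2 = 4
result = 4-2 = 2
p = 2//3 = 0
p = 4*4 = 16
out = 16-16 = 0
result = 0//5 = 0
out = 0//2 = 0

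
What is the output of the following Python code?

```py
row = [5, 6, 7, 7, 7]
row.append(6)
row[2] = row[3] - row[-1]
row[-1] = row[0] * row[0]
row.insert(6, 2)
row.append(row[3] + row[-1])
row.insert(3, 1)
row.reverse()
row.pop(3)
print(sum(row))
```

56

append 6 → [5, 6, 7, 7, 7, 6]
row[2] = row[3]-row[-1] = 7-6 = 1 → [5, 6, 1, 7, 7, 6]
row[-1] = row[0]*row[0] = 5*5 = 25 → [5, 6, 1, 7, 7, 25]
insert 2 at 6 → [5, 6, 1, 7, 7, 25, 2]
append row[3]+row[-1] = 7+2 = 9 → [5, 6, 1, 7, 7, 25, 2, 9]
insert 1 at 3 → [5, 6, 1, 1, 7, 7, 25, 2, 9]
reverse → [9, 2, 25, 7, 7, 1, 1, 6, 5]
pop(3) removes 7 → [9, 2, 25, 7, 1, 1, 6, 5]
sum = 56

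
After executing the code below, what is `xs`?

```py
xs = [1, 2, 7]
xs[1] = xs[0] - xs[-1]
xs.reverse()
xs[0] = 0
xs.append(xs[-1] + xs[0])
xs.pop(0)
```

xs[1] = xs[0]-xs[-1] = 1-7 = -6 → [1, -6, 7]
reverse → [7, -6, 1]
xs[0] = 0 → [0, -6, 1]
append xs[-1]+xs[0] = 1+0 = 1 → [0, -6, 1, 1]
pop(0) removes 0 → [-6, 1, 1]

[-6, 1, 1]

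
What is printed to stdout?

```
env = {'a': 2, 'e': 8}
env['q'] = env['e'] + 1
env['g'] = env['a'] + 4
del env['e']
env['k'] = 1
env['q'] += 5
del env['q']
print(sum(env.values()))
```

env['q'] = env['e']+1 = 9 → {'a': 2, 'e': 8, 'q': 9}
env['g'] = env['a']+4 = 6 → {'a': 2, 'e': 8, 'q': 9, 'g': 6}
del 'e' → {'a': 2, 'q': 9, 'g': 6}
env['k'] = 1 → {'a': 2, 'q': 9, 'g': 6, 'k': 1}
env['q'] = 9+5 = 14 → {'a': 2, 'q': 14, 'g': 6, 'k': 1}
del 'q' → {'a': 2, 'g': 6, 'k': 1}
sum of values = 9

9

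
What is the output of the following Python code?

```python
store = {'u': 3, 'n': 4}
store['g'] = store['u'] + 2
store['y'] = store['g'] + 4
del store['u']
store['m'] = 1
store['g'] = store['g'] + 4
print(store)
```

store['g'] = store['u']+2 = 5 → {'u': 3, 'n': 4, 'g': 5}
store['y'] = store['g']+4 = 9 → {'u': 3, 'n': 4, 'g': 5, 'y': 9}
del 'u' → {'n': 4, 'g': 5, 'y': 9}
store['m'] = 1 → {'n': 4, 'g': 5, 'y': 9, 'm': 1}
store['g'] = store['g']+4 = 9 → {'n': 4, 'g': 9, 'y': 9, 'm': 1}

{'n': 4, 'g': 9, 'y': 9, 'm': 1}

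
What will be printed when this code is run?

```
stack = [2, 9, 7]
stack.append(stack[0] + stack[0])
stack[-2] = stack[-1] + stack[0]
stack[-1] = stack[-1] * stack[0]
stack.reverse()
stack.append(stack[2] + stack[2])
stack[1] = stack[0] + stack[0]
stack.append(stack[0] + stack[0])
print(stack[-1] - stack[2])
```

append stack[0]+stack[0] = 2+2 = 4 → [2, 9, 7, 4]
stack[-2] = stack[-1]+stack[0] = 4+2 = 6 → [2, 9, 6, 4]
stack[-1] = stack[-1]*stack[0] = 4*2 = 8 → [2, 9, 6, 8]
reverse → [8, 6, 9, 2]
append stack[2]+stack[2] = 9+9 = 18 → [8, 6, 9, 2, 18]
stack[1] = stack[0]+stack[0] = 8+8 = 16 → [8, 16, 9, 2, 18]
append stack[0]+stack[0] = 8+8 = 16 → [8, 16, 9, 2, 18, 16]
stack[-1]-stack[2] = 16-9 = 7

7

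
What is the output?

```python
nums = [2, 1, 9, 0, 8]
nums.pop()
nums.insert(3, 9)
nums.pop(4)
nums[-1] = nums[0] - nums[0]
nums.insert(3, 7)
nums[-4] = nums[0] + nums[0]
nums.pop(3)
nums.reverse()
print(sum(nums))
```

15

pop() removes 8 → [2, 1, 9, 0]
insert 9 at 3 → [2, 1, 9, 9, 0]
pop(4) removes 0 → [2, 1, 9, 9]
nums[-1] = nums[0]-nums[0] = 2-2 = 0 → [2, 1, 9, 0]
insert 7 at 3 → [2, 1, 9, 7, 0]
nums[-4] = nums[0]+nums[0] = 2+2 = 4 → [2, 4, 9, 7, 0]
pop(3) removes 7 → [2, 4, 9, 0]
reverse → [0, 9, 4, 2]
sum = 15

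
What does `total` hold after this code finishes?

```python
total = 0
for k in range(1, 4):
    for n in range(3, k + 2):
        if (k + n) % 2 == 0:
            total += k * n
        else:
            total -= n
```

k=2,n=3: odd sum, total = 0-3 = -3
k=3,n=3: even sum, total = (-3)+9 = 6
k=3,n=4: odd sum, total = 6-4 = 2

2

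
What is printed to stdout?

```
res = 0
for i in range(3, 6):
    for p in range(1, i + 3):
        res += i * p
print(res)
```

269

i=3,p=1: res = 0+3 = 3
i=3,p=2: res = 3+6 = 9
i=3,p=3: res = 9+9 = 18
i=3,p=4: res = 18+12 = 30
i=3,p=5: res = 30+15 = 45
i=4,p=1: res = 45+4 = 49
i=4,p=2: res = 49+8 = 57
i=4,p=3: res = 57+12 = 69
i=4,p=4: res = 69+16 = 85
i=4,p=5: res = 85+20 = 105
i=4,p=6: res = 105+24 = 129
i=5,p=1: res = 129+5 = 134
i=5,p=2: res = 134+10 = 144
i=5,p=3: res = 144+15 = 159
i=5,p=4: res = 159+20 = 179
i=5,p=5: res = 179+25 = 204
i=5,p=6: res = 204+30 = 234
i=5,p=7: res = 234+35 = 269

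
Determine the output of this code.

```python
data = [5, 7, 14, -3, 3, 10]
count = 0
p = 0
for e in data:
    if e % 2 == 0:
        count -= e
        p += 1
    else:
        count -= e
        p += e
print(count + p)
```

e=5: not even, count = 0-5 = -5; p=5
e=7: not even, count = (-5)-7 = -12; p=12
e=14: even, count = (-12)-14 = -26; p=13
e=-3: not even, count = (-26)-(-3) = -23; p=10
e=3: not even, count = (-23)-3 = -26; p=13
e=10: even, count = (-26)-10 = -36; p=14
count+p = (-36)+14 = -22

-22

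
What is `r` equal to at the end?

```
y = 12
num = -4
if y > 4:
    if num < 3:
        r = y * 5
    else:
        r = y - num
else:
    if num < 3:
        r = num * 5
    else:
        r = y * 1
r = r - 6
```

y=12, num=-4
y > 4 is True; num < 3 is True
→ r = y * 5 = 60
r = 60-6 = 54

54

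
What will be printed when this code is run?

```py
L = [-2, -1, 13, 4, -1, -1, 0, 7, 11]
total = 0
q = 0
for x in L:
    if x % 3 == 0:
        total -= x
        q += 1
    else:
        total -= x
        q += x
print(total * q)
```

x=-2: not %3==0, total = 0-(-2) = 2; q=-2
x=-1: not %3==0, total = 2-(-1) = 3; q=-3
x=13: not %3==0, total = 3-13 = -10; q=10
x=4: not %3==0, total = (-10)-4 = -14; q=14
x=-1: not %3==0, total = (-14)-(-1) = -13; q=13
x=-1: not %3==0, total = (-13)-(-1) = -12; q=12
x=0: %3==0, total = (-12)-0 = -12; q=13
x=7: not %3==0, total = (-12)-7 = -19; q=20
x=11: not %3==0, total = (-19)-11 = -30; q=31
total*q = (-30)*31 = -930

-930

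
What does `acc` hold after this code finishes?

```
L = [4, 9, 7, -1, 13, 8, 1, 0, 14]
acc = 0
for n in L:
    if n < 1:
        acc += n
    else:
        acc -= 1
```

-8

n=4: not <1, acc = 0-1 = -1
n=9: not <1, acc = (-1)-1 = -2
n=7: not <1, acc = (-2)-1 = -3
n=-1: <1, acc = (-3)+(-1) = -4
n=13: not <1, acc = (-4)-1 = -5
n=8: not <1, acc = (-5)-1 = -6
n=1: not <1, acc = (-6)-1 = -7
n=0: <1, acc = (-7)+0 = -7
n=14: not <1, acc = (-7)-1 = -8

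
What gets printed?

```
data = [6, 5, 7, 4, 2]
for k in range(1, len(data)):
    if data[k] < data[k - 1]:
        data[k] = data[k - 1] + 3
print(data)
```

[6, 9, 12, 15, 18]

k=1: 5<6, data[1] = 6+3 = 9 → [6, 9, 7, 4, 2]
k=2: 7<9, data[2] = 9+3 = 12 → [6, 9, 12, 4, 2]
k=3: 4<12, data[3] = 12+3 = 15 → [6, 9, 12, 15, 2]
k=4: 2<15, data[4] = 15+3 = 18 → [6, 9, 12, 15, 18]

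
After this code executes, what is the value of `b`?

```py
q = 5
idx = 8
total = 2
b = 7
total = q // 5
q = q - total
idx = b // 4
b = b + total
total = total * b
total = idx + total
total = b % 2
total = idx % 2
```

8

total = 5//5 = 1
q = 5-1 = 4
idx = 7//4 = 1
b = 7+1 = 8
total = 1*8 = 8
total = 1+8 = 9
total = 8%2 = 0
total = 1%2 = 1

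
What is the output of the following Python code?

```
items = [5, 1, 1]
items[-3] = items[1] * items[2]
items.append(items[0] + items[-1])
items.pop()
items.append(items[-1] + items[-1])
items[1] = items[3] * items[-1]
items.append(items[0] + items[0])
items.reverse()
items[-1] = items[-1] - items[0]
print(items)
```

[2, 2, 1, 4, -1]

items[-3] = items[1]*items[2] = 1*1 = 1 → [1, 1, 1]
append items[0]+items[-1] = 1+1 = 2 → [1, 1, 1, 2]
pop() removes 2 → [1, 1, 1]
append items[-1]+items[-1] = 1+1 = 2 → [1, 1, 1, 2]
items[1] = items[3]*items[-1] = 2*2 = 4 → [1, 4, 1, 2]
append items[0]+items[0] = 1+1 = 2 → [1, 4, 1, 2, 2]
reverse → [2, 2, 1, 4, 1]
items[-1] = items[-1]-items[0] = 1-2 = -1 → [2, 2, 1, 4, -1]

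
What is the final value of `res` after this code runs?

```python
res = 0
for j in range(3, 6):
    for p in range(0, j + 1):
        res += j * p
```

133

j=3,p=0: res = 0+0 = 0
j=3,p=1: res = 0+3 = 3
j=3,p=2: res = 3+6 = 9
j=3,p=3: res = 9+9 = 18
j=4,p=0: res = 18+0 = 18
j=4,p=1: res = 18+4 = 22
j=4,p=2: res = 22+8 = 30
j=4,p=3: res = 30+12 = 42
j=4,p=4: res = 42+16 = 58
j=5,p=0: res = 58+0 = 58
j=5,p=1: res = 58+5 = 63
j=5,p=2: res = 63+10 = 73
j=5,p=3: res = 73+15 = 88
j=5,p=4: res = 88+20 = 108
j=5,p=5: res = 108+25 = 133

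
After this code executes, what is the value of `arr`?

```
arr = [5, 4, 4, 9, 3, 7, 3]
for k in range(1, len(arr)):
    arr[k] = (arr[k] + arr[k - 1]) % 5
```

[5, 4, 3, 2, 0, 2, 0]

k=1: arr[1] = (4+5)%5 = 4 → [5, 4, 4, 9, 3, 7, 3]
k=2: arr[2] = (4+4)%5 = 3 → [5, 4, 3, 9, 3, 7, 3]
k=3: arr[3] = (9+3)%5 = 2 → [5, 4, 3, 2, 3, 7, 3]
k=4: arr[4] = (3+2)%5 = 0 → [5, 4, 3, 2, 0, 7, 3]
k=5: arr[5] = (7+0)%5 = 2 → [5, 4, 3, 2, 0, 2, 3]
k=6: arr[6] = (3+2)%5 = 0 → [5, 4, 3, 2, 0, 2, 0]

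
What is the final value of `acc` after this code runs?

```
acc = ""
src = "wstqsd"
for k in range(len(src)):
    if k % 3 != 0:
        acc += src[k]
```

'stsd'

k=0: skip
k=1: add 's' → 's'
k=2: add 't' → 'st'
k=3: skip
k=4: add 's' → 'sts'
k=5: add 'd' → 'stsd'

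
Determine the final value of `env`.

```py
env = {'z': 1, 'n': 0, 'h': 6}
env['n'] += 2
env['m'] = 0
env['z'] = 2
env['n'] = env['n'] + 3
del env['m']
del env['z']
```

env['n'] = 0+2 = 2 → {'z': 1, 'n': 2, 'h': 6}
env['m'] = 0 → {'z': 1, 'n': 2, 'h': 6, 'm': 0}
env['z'] = 2 → {'z': 2, 'n': 2, 'h': 6, 'm': 0}
env['n'] = env['n']+3 = 5 → {'z': 2, 'n': 5, 'h': 6, 'm': 0}
del 'm' → {'z': 2, 'n': 5, 'h': 6}
del 'z' → {'n': 5, 'h': 6}

{'n': 5, 'h': 6}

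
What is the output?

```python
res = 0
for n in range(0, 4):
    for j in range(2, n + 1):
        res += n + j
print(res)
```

15

n=2,j=2: res = 0+4 = 4
n=3,j=2: res = 4+5 = 9
n=3,j=3: res = 9+6 = 15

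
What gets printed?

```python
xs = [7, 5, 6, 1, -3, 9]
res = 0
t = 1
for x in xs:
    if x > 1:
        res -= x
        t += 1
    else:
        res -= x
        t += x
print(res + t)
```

x=7: >1, res = 0-7 = -7; t=2
x=5: >1, res = (-7)-5 = -12; t=3
x=6: >1, res = (-12)-6 = -18; t=4
x=1: not >1, res = (-18)-1 = -19; t=5
x=-3: not >1, res = (-19)-(-3) = -16; t=2
x=9: >1, res = (-16)-9 = -25; t=3
res+t = (-25)+3 = -22

-22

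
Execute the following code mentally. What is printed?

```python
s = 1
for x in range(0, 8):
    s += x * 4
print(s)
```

x=0: s = 1+0*4 = 1
x=1: s = 1+1*4 = 5
x=2: s = 5+2*4 = 13
x=3: s = 13+3*4 = 25
x=4: s = 25+4*4 = 41
x=5: s = 41+5*4 = 61
x=6: s = 61+6*4 = 85
x=7: s = 85+7*4 = 113

113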